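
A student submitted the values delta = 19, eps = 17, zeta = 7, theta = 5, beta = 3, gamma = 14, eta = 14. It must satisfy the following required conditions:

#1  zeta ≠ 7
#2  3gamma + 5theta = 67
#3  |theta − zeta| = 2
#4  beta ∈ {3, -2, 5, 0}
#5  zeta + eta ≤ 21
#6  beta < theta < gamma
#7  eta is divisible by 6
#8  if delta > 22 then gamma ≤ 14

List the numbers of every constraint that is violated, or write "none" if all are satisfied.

#1 zeta = 7, but 7 is required to differ  false
#2 3gamma + 5theta = 3(14) + 5(5) = 67  true
#3 |5 − 7| = 2  true
#4 beta = 3 is in {3, -2, 5, 0}  true
#5 zeta + eta = 7 + 14 = 21; 21 ≤ 21  true
#6 values 3 < 5 < 14  true
#7 14 = 6×2 + 2, so 6 does not divide 14  false
#8 delta = 19, not > 22; antecedent false, conditional vacuously true  true

Constraints 1, 7 do not hold.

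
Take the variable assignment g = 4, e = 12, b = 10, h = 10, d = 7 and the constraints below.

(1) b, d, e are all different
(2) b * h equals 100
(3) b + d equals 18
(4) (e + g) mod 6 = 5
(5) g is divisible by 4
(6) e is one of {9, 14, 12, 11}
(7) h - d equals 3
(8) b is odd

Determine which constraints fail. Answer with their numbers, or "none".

(1) values 10, 7, 12 are pairwise distinct — holds.
(2) b * h = 10 * 10 = 100 — holds.
(3) b + d = 10 + 7 = 17, not 18 — does not hold.
(4) e + g = 16; 16 mod 6 = 4, not 5 — does not hold.
(5) 4 / 4 = 1, so 4 divides 4 — holds.
(6) e = 12 is in {9, 14, 12, 11} — holds.
(7) h - d = 10 - 7 = 3 — holds.
(8) b = 10 is even — does not hold.

Constraints 3, 4, and 8 are violated.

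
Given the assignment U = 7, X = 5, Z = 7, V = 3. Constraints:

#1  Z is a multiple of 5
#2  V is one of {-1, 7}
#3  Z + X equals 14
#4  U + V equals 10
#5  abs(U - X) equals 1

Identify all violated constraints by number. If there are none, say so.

#1 7 = 5*1 + 2, so 5 does not divide 7  FAIL
#2 V = 3 is not in {-1, 7}  FAIL
#3 Z + X = 7 + 5 = 12, not 14  FAIL
#4 U + V = 7 + 3 = 10  OK
#5 abs(7 - 5) = 2, not 1  FAIL

Constraints 1, 2, 3, and 5 are violated.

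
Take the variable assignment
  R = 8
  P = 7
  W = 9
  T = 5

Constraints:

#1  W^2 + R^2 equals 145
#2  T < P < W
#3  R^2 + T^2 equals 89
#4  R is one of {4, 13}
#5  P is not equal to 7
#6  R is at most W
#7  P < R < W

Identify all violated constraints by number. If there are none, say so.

Constraints 4 and 5 are violated.

#1 W^2 + R^2 = 9^2 + 8^2 = 81 + 64 = 145  ✔
#2 values 5 < 7 < 9  ✔
#3 R^2 + T^2 = 8^2 + 5^2 = 64 + 25 = 89  ✔
#4 R = 8 is not in {4, 13}  ✘
#5 P = 7, but 7 is required to differ  ✘
#6 R = 8, W = 9; 8 ≤ 9  ✔
#7 values 7 < 8 < 9  ✔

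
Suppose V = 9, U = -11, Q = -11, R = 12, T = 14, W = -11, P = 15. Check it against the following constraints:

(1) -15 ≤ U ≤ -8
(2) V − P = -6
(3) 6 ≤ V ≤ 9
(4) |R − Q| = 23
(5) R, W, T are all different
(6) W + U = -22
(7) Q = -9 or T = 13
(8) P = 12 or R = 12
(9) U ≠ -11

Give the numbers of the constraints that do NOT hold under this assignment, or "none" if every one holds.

Constraints 7, 9 do not hold.

(1) U = -11 lies in [-15, -8]  ✔
(2) V − P = 9 − 15 = -6  ✔
(3) V = 9 lies in [6, 9]  ✔
(4) |12 − (-11)| = 23  ✔
(5) values 12, -11, 14 are pairwise distinct  ✔
(6) W + U = -11 + (-11) = -22  ✔
(7) Q = -11 ≠ -9 and T = 14 ≠ 13; both disjuncts false  ✘
(8) P = 15 ≠ 12, but R = 12 = 12 (second disjunct)  ✔
(9) U = -11, but -11 is required to differ  ✘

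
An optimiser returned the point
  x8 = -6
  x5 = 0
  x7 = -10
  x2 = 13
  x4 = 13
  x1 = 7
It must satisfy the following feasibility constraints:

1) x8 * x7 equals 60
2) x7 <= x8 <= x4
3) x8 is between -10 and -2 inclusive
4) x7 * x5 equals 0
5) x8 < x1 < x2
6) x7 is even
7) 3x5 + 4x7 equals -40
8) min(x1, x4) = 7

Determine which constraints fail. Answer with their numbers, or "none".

Yes — all constraints hold.

1) x8 * x7 = -6 * (-10) = 60 — OK.
2) values -10 <= -6 <= 13 — OK.
3) x8 = -6 lies in [-10, -2] — OK.
4) x7 * x5 = -10 * 0 = 0 — OK.
5) values -6 < 7 < 13 — OK.
6) x7 = -10 is even — OK.
7) 3x5 + 4x7 = 3(0) + 4(-10) = -40 — OK.
8) min(7, 13) = 7 — OK.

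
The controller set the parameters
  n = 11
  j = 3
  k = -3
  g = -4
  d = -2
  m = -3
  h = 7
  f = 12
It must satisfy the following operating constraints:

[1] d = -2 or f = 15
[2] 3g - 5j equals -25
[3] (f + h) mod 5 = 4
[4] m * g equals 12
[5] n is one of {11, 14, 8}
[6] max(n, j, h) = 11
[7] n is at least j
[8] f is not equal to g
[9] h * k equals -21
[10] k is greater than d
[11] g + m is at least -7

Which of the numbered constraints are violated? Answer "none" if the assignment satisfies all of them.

Constraints 2 and 10 do not hold.

[1] d = -2 = -2 (first disjunct) — OK.
[2] 3g - 5j = 3(-4) - 5(3) = -27, not -25 — violated.
[3] f + h = 19; 19 mod 5 = 4 — OK.
[4] m * g = -3 * (-4) = 12 — OK.
[5] n = 11 is in {11, 14, 8} — OK.
[6] max(11, 3, 7) = 11 — OK.
[7] n = 11, j = 3; 11 ≥ 3 — OK.
[8] f = 12, g = -4; distinct — OK.
[9] h * k = 7 * (-3) = -21 — OK.
[10] k = -3, d = -2; -3 ≤ -2 (want >) — violated.
[11] g + m = -4 + (-3) = -7; -7 ≥ -7 — OK.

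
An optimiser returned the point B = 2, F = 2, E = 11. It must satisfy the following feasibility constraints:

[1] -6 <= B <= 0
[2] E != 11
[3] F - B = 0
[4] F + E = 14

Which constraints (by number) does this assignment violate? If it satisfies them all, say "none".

Constraints 1, 2, and 4 are violated.

[1] B = 2 is outside [-6, 0]  false
[2] E = 11, but 11 is required to differ  false
[3] F - B = 2 - 2 = 0  true
[4] F + E = 2 + 11 = 13, not 14  false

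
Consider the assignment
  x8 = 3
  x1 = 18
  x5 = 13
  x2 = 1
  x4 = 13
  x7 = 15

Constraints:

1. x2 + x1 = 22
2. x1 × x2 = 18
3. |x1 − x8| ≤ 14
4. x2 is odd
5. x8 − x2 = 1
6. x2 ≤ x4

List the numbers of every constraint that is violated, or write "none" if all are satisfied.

Constraints 1, 3, and 5 are violated.

1. x2 + x1 = 1 + 18 = 19, not 22 — does not hold.
2. x1 × x2 = 18 × 1 = 18 — holds.
3. |18 − 3| = 15; 15 > 14, exceeds bound 14 — does not hold.
4. x2 = 1 is odd — holds.
5. x8 − x2 = 3 − 1 = 2, not 1 — does not hold.
6. x2 = 1, x4 = 13; 1 ≤ 13 — holds.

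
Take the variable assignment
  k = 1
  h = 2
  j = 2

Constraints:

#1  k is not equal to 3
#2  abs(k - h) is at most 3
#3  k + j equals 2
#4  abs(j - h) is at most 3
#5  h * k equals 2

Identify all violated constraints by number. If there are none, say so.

Violated: 3.

#1 k = 1, and 1 ≠ 3 — satisfied.
#2 abs(1 - 2) = 1; 1 ≤ 3 — satisfied.
#3 k + j = 1 + 2 = 3, not 2 — violated.
#4 abs(2 - 2) = 0; 0 ≤ 3 — satisfied.
#5 h * k = 2 * 1 = 2 — satisfied.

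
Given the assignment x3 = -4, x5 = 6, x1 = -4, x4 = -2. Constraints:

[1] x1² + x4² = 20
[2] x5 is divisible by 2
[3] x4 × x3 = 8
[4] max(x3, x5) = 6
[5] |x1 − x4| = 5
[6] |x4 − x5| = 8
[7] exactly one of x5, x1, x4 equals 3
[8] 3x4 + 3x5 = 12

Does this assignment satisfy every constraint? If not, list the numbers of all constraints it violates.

[1] x1² + x4² = (-4)² + (-2)² = 16 + 4 = 20  ✔
[2] 6 / 2 = 3, so 2 divides 6  ✔
[3] x4 × x3 = -2 × (-4) = 8  ✔
[4] max(-4, 6) = 6  ✔
[5] |-4 − (-2)| = 2, not 5  ✘
[6] |-2 − 6| = 8  ✔
[7] x5=6, x1=-4, x4=-2; 0 of them equal 3, not exactly one  ✘
[8] 3x4 + 3x5 = 3(-2) + 3(6) = 12  ✔

Constraints 5 and 7 do not hold.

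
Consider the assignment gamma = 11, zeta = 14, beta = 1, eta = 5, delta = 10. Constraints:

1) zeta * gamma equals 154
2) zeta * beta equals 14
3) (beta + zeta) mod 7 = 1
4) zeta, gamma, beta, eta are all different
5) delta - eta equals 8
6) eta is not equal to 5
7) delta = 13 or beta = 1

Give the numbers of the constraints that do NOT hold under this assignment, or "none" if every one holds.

1) zeta * gamma = 14 * 11 = 154  ✓
2) zeta * beta = 14 * 1 = 14  ✓
3) beta + zeta = 15; 15 mod 7 = 1  ✓
4) values 14, 11, 1, 5 are pairwise distinct  ✓
5) delta - eta = 10 - 5 = 5, not 8  ✗
6) eta = 5, but 5 is required to differ  ✗
7) delta = 10 ≠ 13, but beta = 1 = 1 (second disjunct)  ✓

Constraints 5 and 6 are violated.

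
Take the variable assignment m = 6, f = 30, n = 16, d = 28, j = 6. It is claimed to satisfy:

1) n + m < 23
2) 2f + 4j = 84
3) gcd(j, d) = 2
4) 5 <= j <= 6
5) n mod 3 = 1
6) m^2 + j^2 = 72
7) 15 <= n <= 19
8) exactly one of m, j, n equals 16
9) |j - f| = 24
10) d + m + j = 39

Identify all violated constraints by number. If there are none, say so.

Violated: 10.

1) n + m = 16 + 6 = 22; 22 < 23  ✔
2) 2f + 4j = 2(30) + 4(6) = 84  ✔
3) gcd(6, 28) = 2  ✔
4) j = 6 lies in [5, 6]  ✔
5) 16 mod 3 = 1  ✔
6) m^2 + j^2 = 6^2 + 6^2 = 36 + 36 = 72  ✔
7) n = 16 lies in [15, 19]  ✔
8) m=6, j=6, n=16; 1 of them equals 16  ✔
9) |6 - 30| = 24  ✔
10) d + m + j = 28 + 6 + 6 = 40, not 39  ✘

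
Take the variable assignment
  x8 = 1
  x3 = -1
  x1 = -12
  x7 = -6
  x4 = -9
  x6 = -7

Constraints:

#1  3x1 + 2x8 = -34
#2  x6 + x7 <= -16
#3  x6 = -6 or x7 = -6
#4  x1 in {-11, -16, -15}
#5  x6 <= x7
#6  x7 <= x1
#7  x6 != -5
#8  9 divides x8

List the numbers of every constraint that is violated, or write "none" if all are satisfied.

Constraints 2, 4, 6, and 8 do not hold.

#1 3x1 + 2x8 = 3(-12) + 2(1) = -34  OK
#2 x6 + x7 = -7 + (-6) = -13; -13 > -16, bound -16 not met  FAIL
#3 x6 = -7 ≠ -6, but x7 = -6 = -6 (second disjunct)  OK
#4 x1 = -12 is not in {-11, -16, -15}  FAIL
#5 x6 = -7, x7 = -6; -7 ≤ -6  OK
#6 x7 = -6, x1 = -12; -6 > -12 (want ≤)  FAIL
#7 x6 = -7, and -7 ≠ -5  OK
#8 1 = 9*0 + 1, so 9 does not divide 1  FAIL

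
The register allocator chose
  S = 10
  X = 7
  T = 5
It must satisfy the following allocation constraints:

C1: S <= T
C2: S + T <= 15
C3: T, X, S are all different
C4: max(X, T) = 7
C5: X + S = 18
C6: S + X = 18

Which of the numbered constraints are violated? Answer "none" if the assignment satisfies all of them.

Constraints 1, 5, 6 do not hold.

C1: S = 10, T = 5; 10 > 5 (want ≤) — violated.
C2: S + T = 10 + 5 = 15; 15 ≤ 15 — satisfied.
C3: values 5, 7, 10 are pairwise distinct — satisfied.
C4: max(7, 5) = 7 — satisfied.
C5: X + S = 7 + 10 = 17, not 18 — violated.
C6: S + X = 10 + 7 = 17, not 18 — violated.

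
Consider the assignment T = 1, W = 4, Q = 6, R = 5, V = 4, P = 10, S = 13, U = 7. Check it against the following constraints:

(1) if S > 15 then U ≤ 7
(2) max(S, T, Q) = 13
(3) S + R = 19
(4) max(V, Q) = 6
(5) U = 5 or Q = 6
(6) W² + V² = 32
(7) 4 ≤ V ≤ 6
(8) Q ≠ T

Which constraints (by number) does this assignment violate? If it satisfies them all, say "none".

(1) S = 13, not > 15; antecedent false, conditional vacuously true  ✓
(2) max(13, 1, 6) = 13  ✓
(3) S + R = 13 + 5 = 18, not 19  ✗
(4) max(4, 6) = 6  ✓
(5) U = 7 ≠ 5, but Q = 6 = 6 (second disjunct)  ✓
(6) W² + V² = 4² + 4² = 16 + 16 = 32  ✓
(7) V = 4 lies in [4, 6]  ✓
(8) Q = 6, T = 1; distinct  ✓

The assignment fails constraint 3.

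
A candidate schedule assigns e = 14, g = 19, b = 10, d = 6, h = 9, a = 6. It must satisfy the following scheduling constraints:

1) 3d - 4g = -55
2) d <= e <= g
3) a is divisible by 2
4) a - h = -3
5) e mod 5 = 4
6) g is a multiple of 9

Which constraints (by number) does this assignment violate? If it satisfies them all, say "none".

Violated: 1 and 6.

1) 3d - 4g = 3(6) - 4(19) = -58, not -55 — fails.
2) values 6 <= 14 <= 19 — holds.
3) 6 / 2 = 3, so 2 divides 6 — holds.
4) a - h = 6 - 9 = -3 — holds.
5) 14 mod 5 = 4 — holds.
6) 19 = 9*2 + 1, so 9 does not divide 19 — fails.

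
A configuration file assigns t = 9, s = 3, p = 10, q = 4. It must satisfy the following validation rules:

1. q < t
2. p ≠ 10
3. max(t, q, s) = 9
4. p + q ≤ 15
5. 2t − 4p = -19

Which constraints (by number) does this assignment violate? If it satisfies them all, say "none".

1. q = 4, t = 9; 4 < 9  true
2. p = 10, but 10 is required to differ  false
3. max(9, 4, 3) = 9  true
4. p + q = 10 + 4 = 14; 14 ≤ 15  true
5. 2t − 4p = 2(9) − 4(10) = -22, not -19  false

The assignment fails constraints 2, 5.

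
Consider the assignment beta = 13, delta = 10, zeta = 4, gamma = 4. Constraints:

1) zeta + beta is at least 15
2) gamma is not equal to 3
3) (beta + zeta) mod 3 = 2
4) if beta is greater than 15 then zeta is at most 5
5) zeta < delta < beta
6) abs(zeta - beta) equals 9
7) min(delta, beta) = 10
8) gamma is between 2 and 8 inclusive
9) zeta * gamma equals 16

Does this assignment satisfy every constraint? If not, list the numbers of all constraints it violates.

1) zeta + beta = 4 + 13 = 17; 17 ≥ 15  holds
2) gamma = 4, and 4 ≠ 3  holds
3) beta + zeta = 17; 17 mod 3 = 2  holds
4) beta = 13, not > 15; antecedent false, conditional vacuously true  holds
5) values 4 < 10 < 13  holds
6) abs(4 - 13) = 9  holds
7) min(10, 13) = 10  holds
8) gamma = 4 lies in [2, 8]  holds
9) zeta * gamma = 4 * 4 = 16  holds

No violations.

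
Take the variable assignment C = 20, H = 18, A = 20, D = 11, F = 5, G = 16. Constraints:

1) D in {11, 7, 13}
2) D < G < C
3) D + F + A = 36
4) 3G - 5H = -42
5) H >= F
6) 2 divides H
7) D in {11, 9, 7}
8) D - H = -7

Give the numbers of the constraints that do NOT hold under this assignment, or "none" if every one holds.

1) D = 11 is in {11, 7, 13}  yes
2) values 11 < 16 < 20  yes
3) D + F + A = 11 + 5 + 20 = 36  yes
4) 3G - 5H = 3(16) - 5(18) = -42  yes
5) H = 18, F = 5; 18 ≥ 5  yes
6) 18 / 2 = 9, so 2 divides 18  yes
7) D = 11 is in {11, 9, 7}  yes
8) D - H = 11 - 18 = -7  yes

None — every constraint holds.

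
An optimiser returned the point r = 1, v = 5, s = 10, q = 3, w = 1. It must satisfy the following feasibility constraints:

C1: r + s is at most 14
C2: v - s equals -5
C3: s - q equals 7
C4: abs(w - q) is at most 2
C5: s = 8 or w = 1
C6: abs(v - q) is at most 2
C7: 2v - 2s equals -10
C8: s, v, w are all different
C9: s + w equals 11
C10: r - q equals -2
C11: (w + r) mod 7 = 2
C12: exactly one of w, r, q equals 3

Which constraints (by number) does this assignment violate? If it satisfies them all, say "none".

C1: r + s = 1 + 10 = 11; 11 ≤ 14  true
C2: v - s = 5 - 10 = -5  true
C3: s - q = 10 - 3 = 7  true
C4: abs(1 - 3) = 2; 2 ≤ 2  true
C5: s = 10 ≠ 8, but w = 1 = 1 (second disjunct)  true
C6: abs(5 - 3) = 2; 2 ≤ 2  true
C7: 2v - 2s = 2(5) - 2(10) = -10  true
C8: values 10, 5, 1 are pairwise distinct  true
C9: s + w = 10 + 1 = 11  true
C10: r - q = 1 - 3 = -2  true
C11: w + r = 2; 2 mod 7 = 2  true
C12: w=1, r=1, q=3; 1 of them equals 3  true

The assignment satisfies every constraint.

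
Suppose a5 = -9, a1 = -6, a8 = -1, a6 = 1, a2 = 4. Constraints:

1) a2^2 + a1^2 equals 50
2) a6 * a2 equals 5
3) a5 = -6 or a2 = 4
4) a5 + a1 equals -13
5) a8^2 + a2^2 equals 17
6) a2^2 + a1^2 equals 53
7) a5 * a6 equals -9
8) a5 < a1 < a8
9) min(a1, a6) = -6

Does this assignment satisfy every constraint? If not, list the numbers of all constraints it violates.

1) a2^2 + a1^2 = 4^2 + (-6)^2 = 16 + 36 = 52, not 50  ✘
2) a6 * a2 = 1 * 4 = 4, not 5  ✘
3) a5 = -9 ≠ -6, but a2 = 4 = 4 (second disjunct)  ✔
4) a5 + a1 = -9 + (-6) = -15, not -13  ✘
5) a8^2 + a2^2 = (-1)^2 + 4^2 = 1 + 16 = 17  ✔
6) a2^2 + a1^2 = 4^2 + (-6)^2 = 16 + 36 = 52, not 53  ✘
7) a5 * a6 = -9 * 1 = -9  ✔
8) values -9 < -6 < -1  ✔
9) min(-6, 1) = -6  ✔

Constraints 1, 2, 4, and 6 do not hold.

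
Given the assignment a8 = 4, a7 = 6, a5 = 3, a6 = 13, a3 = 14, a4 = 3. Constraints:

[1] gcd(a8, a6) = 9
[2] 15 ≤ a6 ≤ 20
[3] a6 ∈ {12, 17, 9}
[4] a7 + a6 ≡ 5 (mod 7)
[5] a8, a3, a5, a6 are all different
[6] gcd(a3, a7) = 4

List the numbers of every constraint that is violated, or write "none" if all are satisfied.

[1] gcd(4, 13) = 1, not 9 — violated.
[2] a6 = 13 is outside [15, 20] — violated.
[3] a6 = 13 is not in {12, 17, 9} — violated.
[4] a7 + a6 = 19; 19 mod 7 = 5 — OK.
[5] values 4, 14, 3, 13 are pairwise distinct — OK.
[6] gcd(14, 6) = 2, not 4 — violated.

The assignment fails constraints 1, 2, 3, 6.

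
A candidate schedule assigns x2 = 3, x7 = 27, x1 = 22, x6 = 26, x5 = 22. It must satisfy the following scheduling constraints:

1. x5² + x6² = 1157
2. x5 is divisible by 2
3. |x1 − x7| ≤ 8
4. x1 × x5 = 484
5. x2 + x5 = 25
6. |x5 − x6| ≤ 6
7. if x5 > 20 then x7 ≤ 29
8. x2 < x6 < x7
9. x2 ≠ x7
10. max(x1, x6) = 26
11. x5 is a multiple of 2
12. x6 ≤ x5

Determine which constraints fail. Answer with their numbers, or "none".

The assignment fails constraints 1 and 12.

1. x5² + x6² = 22² + 26² = 484 + 676 = 1160, not 1157 — violated.
2. 22 / 2 = 11, so 2 divides 22 — OK.
3. |22 − 27| = 5; 5 ≤ 8 — OK.
4. x1 × x5 = 22 × 22 = 484 — OK.
5. x2 + x5 = 3 + 22 = 25 — OK.
6. |22 − 26| = 4; 4 ≤ 6 — OK.
7. x5 = 22 > 20, so we need x7 ≤ 29; x7 = 27 ≤ 29 — OK.
8. values 3 < 26 < 27 — OK.
9. x2 = 3, x7 = 27; distinct — OK.
10. max(22, 26) = 26 — OK.
11. 22 / 2 = 11, so 2 divides 22 — OK.
12. x6 = 26, x5 = 22; 26 > 22 (want ≤) — violated.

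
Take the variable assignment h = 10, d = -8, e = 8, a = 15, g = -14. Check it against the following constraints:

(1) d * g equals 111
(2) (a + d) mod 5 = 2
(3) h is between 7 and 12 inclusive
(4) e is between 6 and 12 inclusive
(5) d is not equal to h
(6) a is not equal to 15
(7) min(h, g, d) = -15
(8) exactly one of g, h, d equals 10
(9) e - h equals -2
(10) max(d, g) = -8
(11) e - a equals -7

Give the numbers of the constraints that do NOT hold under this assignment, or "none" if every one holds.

Violated: 1, 6, and 7.

(1) d * g = -8 * (-14) = 112, not 111  ✘
(2) a + d = 7; 7 mod 5 = 2  ✔
(3) h = 10 lies in [7, 12]  ✔
(4) e = 8 lies in [6, 12]  ✔
(5) d = -8, h = 10; distinct  ✔
(6) a = 15, but 15 is required to differ  ✘
(7) min(10, -14, -8) = -14, not -15  ✘
(8) g=-14, h=10, d=-8; 1 of them equals 10  ✔
(9) e - h = 8 - 10 = -2  ✔
(10) max(-8, -14) = -8  ✔
(11) e - a = 8 - 15 = -7  ✔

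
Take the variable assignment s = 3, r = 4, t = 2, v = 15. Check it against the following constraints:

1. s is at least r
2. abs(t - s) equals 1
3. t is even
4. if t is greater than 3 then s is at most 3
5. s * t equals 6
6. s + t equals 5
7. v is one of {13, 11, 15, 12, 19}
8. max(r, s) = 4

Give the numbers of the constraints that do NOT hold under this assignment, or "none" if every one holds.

No — constraint 1 is not satisfied.

1. s = 3, r = 4; 3 < 4 (want ≥)  FAIL
2. abs(2 - 3) = 1  OK
3. t = 2 is even  OK
4. t = 2, not > 3; antecedent false, conditional vacuously true  OK
5. s * t = 3 * 2 = 6  OK
6. s + t = 3 + 2 = 5  OK
7. v = 15 is in {13, 11, 15, 12, 19}  OK
8. max(4, 3) = 4  OK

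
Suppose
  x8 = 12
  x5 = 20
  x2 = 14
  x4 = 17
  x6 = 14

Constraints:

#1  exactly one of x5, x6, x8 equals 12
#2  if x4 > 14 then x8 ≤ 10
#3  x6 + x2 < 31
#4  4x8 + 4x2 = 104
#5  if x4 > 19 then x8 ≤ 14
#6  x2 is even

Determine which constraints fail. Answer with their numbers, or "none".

#1 x5=20, x6=14, x8=12; 1 of them equals 12 — OK.
#2 x4 = 17 > 14, so we need x8 ≤ 10; but x8 = 12 > 10 — violated.
#3 x6 + x2 = 14 + 14 = 28; 28 < 31 — OK.
#4 4x8 + 4x2 = 4(12) + 4(14) = 104 — OK.
#5 x4 = 17, not > 19; antecedent false, conditional vacuously true — OK.
#6 x2 = 14 is even — OK.

The assignment fails constraint 2.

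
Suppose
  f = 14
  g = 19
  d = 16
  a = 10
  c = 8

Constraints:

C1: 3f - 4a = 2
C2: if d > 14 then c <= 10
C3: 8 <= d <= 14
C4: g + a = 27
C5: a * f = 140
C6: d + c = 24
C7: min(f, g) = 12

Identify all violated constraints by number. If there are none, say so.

C1: 3f - 4a = 3(14) - 4(10) = 2  OK
C2: d = 16 > 14, so we need c ≤ 10; c = 8 ≤ 10  OK
C3: d = 16 is outside [8, 14]  FAIL
C4: g + a = 19 + 10 = 29, not 27  FAIL
C5: a * f = 10 * 14 = 140  OK
C6: d + c = 16 + 8 = 24  OK
C7: min(14, 19) = 14, not 12  FAIL

Constraints 3, 4, 7 do not hold.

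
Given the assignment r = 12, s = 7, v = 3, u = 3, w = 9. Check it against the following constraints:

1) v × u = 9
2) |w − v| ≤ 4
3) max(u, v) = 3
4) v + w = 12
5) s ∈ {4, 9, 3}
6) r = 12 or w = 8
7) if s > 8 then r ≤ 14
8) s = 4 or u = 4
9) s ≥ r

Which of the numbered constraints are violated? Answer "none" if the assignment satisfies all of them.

1) v × u = 3 × 3 = 9  OK
2) |9 − 3| = 6; 6 > 4, exceeds bound 4  FAIL
3) max(3, 3) = 3  OK
4) v + w = 3 + 9 = 12  OK
5) s = 7 is not in {4, 9, 3}  FAIL
6) r = 12 = 12 (first disjunct)  OK
7) s = 7, not > 8; antecedent false, conditional vacuously true  OK
8) s = 7 ≠ 4 and u = 3 ≠ 4; both disjuncts false  FAIL
9) s = 7, r = 12; 7 < 12 (want ≥)  FAIL

No — constraints 2, 5, 8, and 9 are not satisfied.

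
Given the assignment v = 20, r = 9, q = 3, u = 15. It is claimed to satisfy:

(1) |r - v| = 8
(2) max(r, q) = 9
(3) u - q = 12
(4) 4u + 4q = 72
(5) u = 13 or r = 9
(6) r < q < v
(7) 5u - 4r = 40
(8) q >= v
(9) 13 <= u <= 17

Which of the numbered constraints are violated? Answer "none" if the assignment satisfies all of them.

(1) |9 - 20| = 11, not 8 — violated.
(2) max(9, 3) = 9 — satisfied.
(3) u - q = 15 - 3 = 12 — satisfied.
(4) 4u + 4q = 4(15) + 4(3) = 72 — satisfied.
(5) u = 15 ≠ 13, but r = 9 = 9 (second disjunct) — satisfied.
(6) values 9, 3, 20; r = 9 is not < q = 3 — violated.
(7) 5u - 4r = 5(15) - 4(9) = 39, not 40 — violated.
(8) q = 3, v = 20; 3 < 20 (want ≥) — violated.
(9) u = 15 lies in [13, 17] — satisfied.

The assignment fails constraints 1, 6, 7, and 8.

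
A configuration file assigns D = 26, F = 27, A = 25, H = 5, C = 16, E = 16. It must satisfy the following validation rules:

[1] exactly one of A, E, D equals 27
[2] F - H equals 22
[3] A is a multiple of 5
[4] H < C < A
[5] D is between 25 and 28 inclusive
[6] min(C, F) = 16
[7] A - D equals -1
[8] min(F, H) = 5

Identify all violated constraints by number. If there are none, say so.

Constraint 1 is violated.

[1] A=25, E=16, D=26; 0 of them equal 27, not exactly one — does not hold.
[2] F - H = 27 - 5 = 22 — holds.
[3] 25 / 5 = 5, so 5 divides 25 — holds.
[4] values 5 < 16 < 25 — holds.
[5] D = 26 lies in [25, 28] — holds.
[6] min(16, 27) = 16 — holds.
[7] A - D = 25 - 26 = -1 — holds.
[8] min(27, 5) = 5 — holds.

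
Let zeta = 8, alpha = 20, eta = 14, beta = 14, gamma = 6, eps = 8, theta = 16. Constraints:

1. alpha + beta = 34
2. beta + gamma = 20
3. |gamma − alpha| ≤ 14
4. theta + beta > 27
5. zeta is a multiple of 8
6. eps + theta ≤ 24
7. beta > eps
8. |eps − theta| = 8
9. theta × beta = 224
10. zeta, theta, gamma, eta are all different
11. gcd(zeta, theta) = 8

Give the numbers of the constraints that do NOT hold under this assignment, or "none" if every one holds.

1. alpha + beta = 20 + 14 = 34  ✓
2. beta + gamma = 14 + 6 = 20  ✓
3. |6 − 20| = 14; 14 ≤ 14  ✓
4. theta + beta = 16 + 14 = 30; 30 > 27  ✓
5. 8 / 8 = 1, so 8 divides 8  ✓
6. eps + theta = 8 + 16 = 24; 24 ≤ 24  ✓
7. beta = 14, eps = 8; 14 > 8  ✓
8. |8 − 16| = 8  ✓
9. theta × beta = 16 × 14 = 224  ✓
10. values 8, 16, 6, 14 are pairwise distinct  ✓
11. gcd(8, 16) = 8  ✓

None — every constraint holds.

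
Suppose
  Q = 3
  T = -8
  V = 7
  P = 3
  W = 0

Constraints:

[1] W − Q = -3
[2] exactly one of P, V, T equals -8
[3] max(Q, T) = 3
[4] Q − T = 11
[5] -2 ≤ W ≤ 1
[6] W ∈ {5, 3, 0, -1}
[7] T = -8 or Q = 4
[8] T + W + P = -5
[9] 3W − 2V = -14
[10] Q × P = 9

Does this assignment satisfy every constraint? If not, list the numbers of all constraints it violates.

[1] W − Q = 0 − 3 = -3 — holds.
[2] P=3, V=7, T=-8; 1 of them equals -8 — holds.
[3] max(3, -8) = 3 — holds.
[4] Q − T = 3 − (-8) = 11 — holds.
[5] W = 0 lies in [-2, 1] — holds.
[6] W = 0 is in {5, 3, 0, -1} — holds.
[7] T = -8 = -8 (first disjunct) — holds.
[8] T + W + P = -8 + 0 + 3 = -5 — holds.
[9] 3W − 2V = 3(0) − 2(7) = -14 — holds.
[10] Q × P = 3 × 3 = 9 — holds.

The assignment satisfies every constraint.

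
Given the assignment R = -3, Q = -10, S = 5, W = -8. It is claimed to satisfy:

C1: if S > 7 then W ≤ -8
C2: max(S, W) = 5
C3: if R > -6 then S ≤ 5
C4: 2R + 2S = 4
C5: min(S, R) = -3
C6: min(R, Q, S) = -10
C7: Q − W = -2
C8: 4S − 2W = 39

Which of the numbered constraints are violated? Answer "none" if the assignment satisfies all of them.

C1: S = 5, not > 7; antecedent false, conditional vacuously true — OK.
C2: max(5, -8) = 5 — OK.
C3: R = -3 > -6, so we need S ≤ 5; S = 5 ≤ 5 — OK.
C4: 2R + 2S = 2(-3) + 2(5) = 4 — OK.
C5: min(5, -3) = -3 — OK.
C6: min(-3, -10, 5) = -10 — OK.
C7: Q − W = -10 − (-8) = -2 — OK.
C8: 4S − 2W = 4(5) − 2(-8) = 36, not 39 — violated.

Constraint 8 is violated.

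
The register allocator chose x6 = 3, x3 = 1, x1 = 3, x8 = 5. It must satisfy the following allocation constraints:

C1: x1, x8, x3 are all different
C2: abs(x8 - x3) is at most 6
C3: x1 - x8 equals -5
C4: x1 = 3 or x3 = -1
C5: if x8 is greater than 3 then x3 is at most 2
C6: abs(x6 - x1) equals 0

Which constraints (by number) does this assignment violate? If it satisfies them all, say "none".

The assignment fails constraint 3.

C1: values 3, 5, 1 are pairwise distinct  OK
C2: abs(5 - 1) = 4; 4 ≤ 6  OK
C3: x1 - x8 = 3 - 5 = -2, not -5  FAIL
C4: x1 = 3 = 3 (first disjunct)  OK
C5: x8 = 5 > 3, so we need x3 ≤ 2; x3 = 1 ≤ 2  OK
C6: abs(3 - 3) = 0  OK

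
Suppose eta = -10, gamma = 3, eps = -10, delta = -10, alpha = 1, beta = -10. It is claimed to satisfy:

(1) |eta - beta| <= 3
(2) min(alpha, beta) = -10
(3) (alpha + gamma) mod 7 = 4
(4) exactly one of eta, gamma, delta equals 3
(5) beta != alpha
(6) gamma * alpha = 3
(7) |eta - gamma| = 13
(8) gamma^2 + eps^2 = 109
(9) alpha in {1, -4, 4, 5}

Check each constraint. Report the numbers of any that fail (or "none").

(1) |-10 - (-10)| = 0; 0 ≤ 3 — holds.
(2) min(1, -10) = -10 — holds.
(3) alpha + gamma = 4; 4 mod 7 = 4 — holds.
(4) eta=-10, gamma=3, delta=-10; 1 of them equals 3 — holds.
(5) beta = -10, alpha = 1; distinct — holds.
(6) gamma * alpha = 3 * 1 = 3 — holds.
(7) |-10 - 3| = 13 — holds.
(8) gamma^2 + eps^2 = 3^2 + (-10)^2 = 9 + 100 = 109 — holds.
(9) alpha = 1 is in {1, -4, 4, 5} — holds.

All constraints are satisfied.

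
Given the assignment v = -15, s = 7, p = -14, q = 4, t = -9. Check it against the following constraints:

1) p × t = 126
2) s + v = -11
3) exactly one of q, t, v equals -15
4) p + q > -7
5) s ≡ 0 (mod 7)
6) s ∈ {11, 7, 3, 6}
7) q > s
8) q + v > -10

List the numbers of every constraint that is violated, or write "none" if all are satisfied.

1) p × t = -14 × (-9) = 126  OK
2) s + v = 7 + (-15) = -8, not -11  FAIL
3) q=4, t=-9, v=-15; 1 of them equals -15  OK
4) p + q = -14 + 4 = -10; -10 ≤ -7, bound -7 not met  FAIL
5) 7 mod 7 = 0  OK
6) s = 7 is in {11, 7, 3, 6}  OK
7) q = 4, s = 7; 4 ≤ 7 (want >)  FAIL
8) q + v = 4 + (-15) = -11; -11 ≤ -10, bound -10 not met  FAIL

Violated: 2, 4, 7, and 8.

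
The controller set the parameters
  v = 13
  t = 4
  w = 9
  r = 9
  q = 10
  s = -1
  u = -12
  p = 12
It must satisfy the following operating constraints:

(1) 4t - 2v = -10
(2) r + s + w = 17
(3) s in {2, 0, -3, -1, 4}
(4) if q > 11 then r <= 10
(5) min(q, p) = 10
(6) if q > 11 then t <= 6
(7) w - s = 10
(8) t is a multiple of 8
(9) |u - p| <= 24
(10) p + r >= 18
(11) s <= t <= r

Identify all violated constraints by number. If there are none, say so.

Constraint 8 is violated.

(1) 4t - 2v = 4(4) - 2(13) = -10 — holds.
(2) r + s + w = 9 + (-1) + 9 = 17 — holds.
(3) s = -1 is in {2, 0, -3, -1, 4} — holds.
(4) q = 10, not > 11; antecedent false, conditional vacuously true — holds.
(5) min(10, 12) = 10 — holds.
(6) q = 10, not > 11; antecedent false, conditional vacuously true — holds.
(7) w - s = 9 - (-1) = 10 — holds.
(8) 4 = 8*0 + 4, so 8 does not divide 4 — fails.
(9) |-12 - 12| = 24; 24 ≤ 24 — holds.
(10) p + r = 12 + 9 = 21; 21 ≥ 18 — holds.
(11) values -1 <= 4 <= 9 — holds.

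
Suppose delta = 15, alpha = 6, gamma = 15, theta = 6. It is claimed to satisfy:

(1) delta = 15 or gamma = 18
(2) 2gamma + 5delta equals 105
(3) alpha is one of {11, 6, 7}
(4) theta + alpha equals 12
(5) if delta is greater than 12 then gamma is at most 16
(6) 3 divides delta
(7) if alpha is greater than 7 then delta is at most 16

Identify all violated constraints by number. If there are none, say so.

No violations.

(1) delta = 15 = 15 (first disjunct)  yes
(2) 2gamma + 5delta = 2(15) + 5(15) = 105  yes
(3) alpha = 6 is in {11, 6, 7}  yes
(4) theta + alpha = 6 + 6 = 12  yes
(5) delta = 15 > 12, so we need gamma ≤ 16; gamma = 15 ≤ 16  yes
(6) 15 / 3 = 5, so 3 divides 15  yes
(7) alpha = 6, not > 7; antecedent false, conditional vacuously true  yes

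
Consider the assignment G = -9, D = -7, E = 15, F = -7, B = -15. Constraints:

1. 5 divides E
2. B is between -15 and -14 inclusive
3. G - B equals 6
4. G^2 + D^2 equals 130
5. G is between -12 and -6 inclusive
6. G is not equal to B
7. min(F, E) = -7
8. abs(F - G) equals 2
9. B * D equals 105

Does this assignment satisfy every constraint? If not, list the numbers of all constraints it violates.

All constraints are satisfied.

1. 15 / 5 = 3, so 5 divides 15 — satisfied.
2. B = -15 lies in [-15, -14] — satisfied.
3. G - B = -9 - (-15) = 6 — satisfied.
4. G^2 + D^2 = (-9)^2 + (-7)^2 = 81 + 49 = 130 — satisfied.
5. G = -9 lies in [-12, -6] — satisfied.
6. G = -9, B = -15; distinct — satisfied.
7. min(-7, 15) = -7 — satisfied.
8. abs(-7 - (-9)) = 2 — satisfied.
9. B * D = -15 * (-7) = 105 — satisfied.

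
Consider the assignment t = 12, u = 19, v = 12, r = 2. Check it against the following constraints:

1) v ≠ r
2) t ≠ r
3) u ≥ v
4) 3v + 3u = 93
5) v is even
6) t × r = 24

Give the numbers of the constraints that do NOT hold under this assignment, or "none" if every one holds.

All constraints are satisfied.

1) v = 12, r = 2; distinct  ✓
2) t = 12, r = 2; distinct  ✓
3) u = 19, v = 12; 19 ≥ 12  ✓
4) 3v + 3u = 3(12) + 3(19) = 93  ✓
5) v = 12 is even  ✓
6) t × r = 12 × 2 = 24  ✓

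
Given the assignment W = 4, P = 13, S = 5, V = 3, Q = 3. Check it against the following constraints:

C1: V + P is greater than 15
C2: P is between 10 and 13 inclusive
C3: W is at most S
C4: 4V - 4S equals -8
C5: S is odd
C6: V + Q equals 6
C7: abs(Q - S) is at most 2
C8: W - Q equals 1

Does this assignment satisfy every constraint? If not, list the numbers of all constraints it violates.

C1: V + P = 3 + 13 = 16; 16 > 15 — OK.
C2: P = 13 lies in [10, 13] — OK.
C3: W = 4, S = 5; 4 ≤ 5 — OK.
C4: 4V - 4S = 4(3) - 4(5) = -8 — OK.
C5: S = 5 is odd — OK.
C6: V + Q = 3 + 3 = 6 — OK.
C7: abs(3 - 5) = 2; 2 ≤ 2 — OK.
C8: W - Q = 4 - 3 = 1 — OK.

No violations.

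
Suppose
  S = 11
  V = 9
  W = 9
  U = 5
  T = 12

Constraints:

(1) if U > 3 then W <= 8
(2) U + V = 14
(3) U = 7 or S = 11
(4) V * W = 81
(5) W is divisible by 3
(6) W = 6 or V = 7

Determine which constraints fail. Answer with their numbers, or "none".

Constraints 1, 6 are violated.

(1) U = 5 > 3, so we need W ≤ 8; but W = 9 > 8  no
(2) U + V = 5 + 9 = 14  yes
(3) U = 5 ≠ 7, but S = 11 = 11 (second disjunct)  yes
(4) V * W = 9 * 9 = 81  yes
(5) 9 / 3 = 3, so 3 divides 9  yes
(6) W = 9 ≠ 6 and V = 9 ≠ 7; both disjuncts false  no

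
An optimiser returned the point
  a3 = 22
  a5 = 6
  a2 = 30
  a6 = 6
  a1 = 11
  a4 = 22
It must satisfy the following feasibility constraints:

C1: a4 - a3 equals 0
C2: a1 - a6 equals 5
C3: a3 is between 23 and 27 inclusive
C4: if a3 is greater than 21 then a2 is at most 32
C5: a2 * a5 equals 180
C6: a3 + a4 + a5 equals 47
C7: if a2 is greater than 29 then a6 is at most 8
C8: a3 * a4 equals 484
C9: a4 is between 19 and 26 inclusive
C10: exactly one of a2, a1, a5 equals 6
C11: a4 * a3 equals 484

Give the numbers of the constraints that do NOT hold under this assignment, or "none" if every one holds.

Constraints 3, 6 are violated.

C1: a4 - a3 = 22 - 22 = 0 — satisfied.
C2: a1 - a6 = 11 - 6 = 5 — satisfied.
C3: a3 = 22 is outside [23, 27] — violated.
C4: a3 = 22 > 21, so we need a2 ≤ 32; a2 = 30 ≤ 32 — satisfied.
C5: a2 * a5 = 30 * 6 = 180 — satisfied.
C6: a3 + a4 + a5 = 22 + 22 + 6 = 50, not 47 — violated.
C7: a2 = 30 > 29, so we need a6 ≤ 8; a6 = 6 ≤ 8 — satisfied.
C8: a3 * a4 = 22 * 22 = 484 — satisfied.
C9: a4 = 22 lies in [19, 26] — satisfied.
C10: a2=30, a1=11, a5=6; 1 of them equals 6 — satisfied.
C11: a4 * a3 = 22 * 22 = 484 — satisfied.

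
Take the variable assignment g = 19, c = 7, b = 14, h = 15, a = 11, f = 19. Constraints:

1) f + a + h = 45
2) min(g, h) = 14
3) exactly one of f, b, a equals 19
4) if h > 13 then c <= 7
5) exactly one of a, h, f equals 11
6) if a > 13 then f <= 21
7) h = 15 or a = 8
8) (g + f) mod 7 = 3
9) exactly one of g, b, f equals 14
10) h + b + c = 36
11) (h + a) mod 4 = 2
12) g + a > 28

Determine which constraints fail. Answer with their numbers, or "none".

The assignment fails constraint 2.

1) f + a + h = 19 + 11 + 15 = 45  yes
2) min(19, 15) = 15, not 14  no
3) f=19, b=14, a=11; 1 of them equals 19  yes
4) h = 15 > 13, so we need c ≤ 7; c = 7 ≤ 7  yes
5) a=11, h=15, f=19; 1 of them equals 11  yes
6) a = 11, not > 13; antecedent false, conditional vacuously true  yes
7) h = 15 = 15 (first disjunct)  yes
8) g + f = 38; 38 mod 7 = 3  yes
9) g=19, b=14, f=19; 1 of them equals 14  yes
10) h + b + c = 15 + 14 + 7 = 36  yes
11) h + a = 26; 26 mod 4 = 2  yes
12) g + a = 19 + 11 = 30; 30 > 28  yes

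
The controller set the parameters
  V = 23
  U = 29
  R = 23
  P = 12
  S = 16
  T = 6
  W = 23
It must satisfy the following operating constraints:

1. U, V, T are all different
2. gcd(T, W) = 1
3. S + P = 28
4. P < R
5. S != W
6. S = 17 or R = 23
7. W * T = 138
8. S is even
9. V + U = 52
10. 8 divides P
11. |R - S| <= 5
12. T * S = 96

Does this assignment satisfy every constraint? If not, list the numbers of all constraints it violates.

Constraints 10 and 11 do not hold.

1. values 29, 23, 6 are pairwise distinct — holds.
2. gcd(6, 23) = 1 — holds.
3. S + P = 16 + 12 = 28 — holds.
4. P = 12, R = 23; 12 < 23 — holds.
5. S = 16, W = 23; distinct — holds.
6. S = 16 ≠ 17, but R = 23 = 23 (second disjunct) — holds.
7. W * T = 23 * 6 = 138 — holds.
8. S = 16 is even — holds.
9. V + U = 23 + 29 = 52 — holds.
10. 12 = 8*1 + 4, so 8 does not divide 12 — fails.
11. |23 - 16| = 7; 7 > 5, exceeds bound 5 — fails.
12. T * S = 6 * 16 = 96 — holds.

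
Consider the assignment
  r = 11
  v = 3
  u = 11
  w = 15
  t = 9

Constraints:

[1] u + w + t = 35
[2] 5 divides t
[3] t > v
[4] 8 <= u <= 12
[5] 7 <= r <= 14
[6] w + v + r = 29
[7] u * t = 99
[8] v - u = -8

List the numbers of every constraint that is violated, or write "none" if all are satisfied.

No — constraint 2 is not satisfied.

[1] u + w + t = 11 + 15 + 9 = 35 — holds.
[2] 9 = 5*1 + 4, so 5 does not divide 9 — fails.
[3] t = 9, v = 3; 9 > 3 — holds.
[4] u = 11 lies in [8, 12] — holds.
[5] r = 11 lies in [7, 14] — holds.
[6] w + v + r = 15 + 3 + 11 = 29 — holds.
[7] u * t = 11 * 9 = 99 — holds.
[8] v - u = 3 - 11 = -8 — holds.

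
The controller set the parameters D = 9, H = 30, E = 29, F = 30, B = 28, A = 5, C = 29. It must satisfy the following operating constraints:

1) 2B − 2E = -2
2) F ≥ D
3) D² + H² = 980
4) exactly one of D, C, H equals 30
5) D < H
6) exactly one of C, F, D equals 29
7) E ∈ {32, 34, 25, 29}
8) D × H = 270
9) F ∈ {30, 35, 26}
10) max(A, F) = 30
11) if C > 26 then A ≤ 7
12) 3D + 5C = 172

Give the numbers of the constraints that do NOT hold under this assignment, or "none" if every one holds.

The assignment fails constraint 3.

1) 2B − 2E = 2(28) − 2(29) = -2 — OK.
2) F = 30, D = 9; 30 ≥ 9 — OK.
3) D² + H² = 9² + 30² = 81 + 900 = 981, not 980 — violated.
4) D=9, C=29, H=30; 1 of them equals 30 — OK.
5) D = 9, H = 30; 9 < 30 — OK.
6) C=29, F=30, D=9; 1 of them equals 29 — OK.
7) E = 29 is in {32, 34, 25, 29} — OK.
8) D × H = 9 × 30 = 270 — OK.
9) F = 30 is in {30, 35, 26} — OK.
10) max(5, 30) = 30 — OK.
11) C = 29 > 26, so we need A ≤ 7; A = 5 ≤ 7 — OK.
12) 3D + 5C = 3(9) + 5(29) = 172 — OK.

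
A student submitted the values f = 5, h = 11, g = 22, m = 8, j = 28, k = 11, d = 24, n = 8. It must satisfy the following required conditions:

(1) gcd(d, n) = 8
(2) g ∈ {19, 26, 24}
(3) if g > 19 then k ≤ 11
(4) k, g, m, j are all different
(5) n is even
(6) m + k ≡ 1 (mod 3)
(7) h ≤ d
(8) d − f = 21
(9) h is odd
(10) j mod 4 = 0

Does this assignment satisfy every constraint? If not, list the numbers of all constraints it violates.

No — constraints 2, 8 are not satisfied.

(1) gcd(24, 8) = 8 — satisfied.
(2) g = 22 is not in {19, 26, 24} — violated.
(3) g = 22 > 19, so we need k ≤ 11; k = 11 ≤ 11 — satisfied.
(4) values 11, 22, 8, 28 are pairwise distinct — satisfied.
(5) n = 8 is even — satisfied.
(6) m + k = 19; 19 mod 3 = 1 — satisfied.
(7) h = 11, d = 24; 11 ≤ 24 — satisfied.
(8) d − f = 24 − 5 = 19, not 21 — violated.
(9) h = 11 is odd — satisfied.
(10) 28 mod 4 = 0 — satisfied.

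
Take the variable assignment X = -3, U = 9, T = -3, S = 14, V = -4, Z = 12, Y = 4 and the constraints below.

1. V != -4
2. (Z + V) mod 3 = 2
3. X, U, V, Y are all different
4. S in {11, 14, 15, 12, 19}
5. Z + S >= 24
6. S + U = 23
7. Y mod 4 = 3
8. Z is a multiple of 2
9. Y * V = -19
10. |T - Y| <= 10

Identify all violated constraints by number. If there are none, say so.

1. V = -4, but -4 is required to differ — violated.
2. Z + V = 8; 8 mod 3 = 2 — OK.
3. values -3, 9, -4, 4 are pairwise distinct — OK.
4. S = 14 is in {11, 14, 15, 12, 19} — OK.
5. Z + S = 12 + 14 = 26; 26 ≥ 24 — OK.
6. S + U = 14 + 9 = 23 — OK.
7. 4 mod 4 = 0, not 3 — violated.
8. 12 / 2 = 6, so 2 divides 12 — OK.
9. Y * V = 4 * (-4) = -16, not -19 — violated.
10. |-3 - 4| = 7; 7 ≤ 10 — OK.

No — constraints 1, 7, and 9 are not satisfied.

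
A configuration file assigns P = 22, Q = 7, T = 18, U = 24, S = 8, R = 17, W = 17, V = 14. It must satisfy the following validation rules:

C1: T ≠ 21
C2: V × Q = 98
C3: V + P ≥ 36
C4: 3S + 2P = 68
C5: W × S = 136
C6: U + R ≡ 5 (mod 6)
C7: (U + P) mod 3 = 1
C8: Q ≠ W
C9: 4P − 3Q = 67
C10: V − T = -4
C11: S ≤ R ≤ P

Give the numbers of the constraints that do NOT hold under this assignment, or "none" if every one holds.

C1: T = 18, and 18 ≠ 21  ✔
C2: V × Q = 14 × 7 = 98  ✔
C3: V + P = 14 + 22 = 36; 36 ≥ 36  ✔
C4: 3S + 2P = 3(8) + 2(22) = 68  ✔
C5: W × S = 17 × 8 = 136  ✔
C6: U + R = 41; 41 mod 6 = 5  ✔
C7: U + P = 46; 46 mod 3 = 1  ✔
C8: Q = 7, W = 17; distinct  ✔
C9: 4P − 3Q = 4(22) − 3(7) = 67  ✔
C10: V − T = 14 − 18 = -4  ✔
C11: values 8 ≤ 17 ≤ 22  ✔

All constraints are satisfied.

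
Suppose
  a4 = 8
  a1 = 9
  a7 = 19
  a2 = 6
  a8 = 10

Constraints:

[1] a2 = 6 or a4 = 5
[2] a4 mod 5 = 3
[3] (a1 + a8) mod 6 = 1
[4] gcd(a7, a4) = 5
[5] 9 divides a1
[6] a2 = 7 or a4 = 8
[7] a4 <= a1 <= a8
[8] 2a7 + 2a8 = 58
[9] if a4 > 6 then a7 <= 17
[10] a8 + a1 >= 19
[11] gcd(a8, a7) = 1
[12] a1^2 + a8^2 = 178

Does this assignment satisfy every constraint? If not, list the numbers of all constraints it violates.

Violated: 4, 9, 12.

[1] a2 = 6 = 6 (first disjunct)  yes
[2] 8 mod 5 = 3  yes
[3] a1 + a8 = 19; 19 mod 6 = 1  yes
[4] gcd(19, 8) = 1, not 5  no
[5] 9 / 9 = 1, so 9 divides 9  yes
[6] a2 = 6 ≠ 7, but a4 = 8 = 8 (second disjunct)  yes
[7] values 8 <= 9 <= 10  yes
[8] 2a7 + 2a8 = 2(19) + 2(10) = 58  yes
[9] a4 = 8 > 6, so we need a7 ≤ 17; but a7 = 19 > 17  no
[10] a8 + a1 = 10 + 9 = 19; 19 ≥ 19  yes
[11] gcd(10, 19) = 1  yes
[12] a1^2 + a8^2 = 9^2 + 10^2 = 81 + 100 = 181, not 178  no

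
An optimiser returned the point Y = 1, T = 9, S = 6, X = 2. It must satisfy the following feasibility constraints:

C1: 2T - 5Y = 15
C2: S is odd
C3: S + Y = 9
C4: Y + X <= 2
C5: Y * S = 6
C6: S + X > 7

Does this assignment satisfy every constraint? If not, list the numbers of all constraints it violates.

C1: 2T - 5Y = 2(9) - 5(1) = 13, not 15 — violated.
C2: S = 6 is even — violated.
C3: S + Y = 6 + 1 = 7, not 9 — violated.
C4: Y + X = 1 + 2 = 3; 3 > 2, bound 2 not met — violated.
C5: Y * S = 1 * 6 = 6 — OK.
C6: S + X = 6 + 2 = 8; 8 > 7 — OK.

Constraints 1, 2, 3, and 4 do not hold.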